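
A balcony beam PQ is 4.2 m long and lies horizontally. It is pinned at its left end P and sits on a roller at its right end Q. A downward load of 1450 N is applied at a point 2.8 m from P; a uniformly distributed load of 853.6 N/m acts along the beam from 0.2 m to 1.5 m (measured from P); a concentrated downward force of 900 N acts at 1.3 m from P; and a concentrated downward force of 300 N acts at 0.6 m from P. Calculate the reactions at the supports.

P_x = 0, P_y = 2247 N, Q_y = 1513 N

Resultant of the distributed load: 853.6 × 1.3 = 1109.68 N at 0.85 m from P.
ΣM about P: Q_y·4.2 − 1450·2.8 − (853.6·1.3)·0.85 − 900·1.3 − 300·0.6 = 0 → Q_y = 6353.228/4.2 = 1512.67 ≈ 1513 N.
ΣF_y = 0: P_y + 1512.67 − 1450 − 853.6·1.3 − 900 − 300 = 0 → P_y = 2247 N.
ΣF_x = 0: no horizontal applied forces, so P_x = 0.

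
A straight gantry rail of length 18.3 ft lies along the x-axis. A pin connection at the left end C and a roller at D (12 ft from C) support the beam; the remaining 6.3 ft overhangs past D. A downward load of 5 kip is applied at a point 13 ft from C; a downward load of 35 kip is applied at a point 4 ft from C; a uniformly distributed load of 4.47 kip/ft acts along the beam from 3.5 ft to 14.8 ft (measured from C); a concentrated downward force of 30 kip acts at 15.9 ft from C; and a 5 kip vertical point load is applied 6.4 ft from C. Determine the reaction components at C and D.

C_x = 0, C_y = 27.50 kip, D_y = 98.01 kip

Resultant of the distributed load: 4.47 × 11.3 = 50.511 kip at 9.15 ft from C.
ΣM about C: D_y·12 − 5·13 − 35·4 − (4.47·11.3)·9.15 − 30·15.9 − 5·6.4 = 0 → D_y = 1176.17565/12 = 98.0146 ≈ 98.01 kip.
ΣF_y = 0: C_y + 98.0146 − 5 − 35 − 4.47·11.3 − 30 − 5 = 0 → C_y = 27.50 kip.
ΣF_x = 0: no horizontal applied forces, so C_x = 0.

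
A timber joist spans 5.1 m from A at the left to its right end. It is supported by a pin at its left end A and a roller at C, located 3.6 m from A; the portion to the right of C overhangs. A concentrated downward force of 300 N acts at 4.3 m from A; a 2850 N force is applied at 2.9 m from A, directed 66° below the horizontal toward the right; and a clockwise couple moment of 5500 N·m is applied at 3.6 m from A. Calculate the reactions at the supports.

Taking moments about A: C_y·3.6 − 300·4.3 − 2850·sin66°·2.9 − 5500 = 0 → C_y = 14340.5/3.6 = 3983.47 ≈ 3983 N.
ΣF_y = 0: A_y + 3983.47 − 300 − 2850·sin66° = 0 → A_y = -1080 N.
ΣF_x = 0: A_x + 2850·cos66° = 0 → A_x = -1159 N.

A_x = -1159 N, A_y = -1080 N, C_y = 3983 N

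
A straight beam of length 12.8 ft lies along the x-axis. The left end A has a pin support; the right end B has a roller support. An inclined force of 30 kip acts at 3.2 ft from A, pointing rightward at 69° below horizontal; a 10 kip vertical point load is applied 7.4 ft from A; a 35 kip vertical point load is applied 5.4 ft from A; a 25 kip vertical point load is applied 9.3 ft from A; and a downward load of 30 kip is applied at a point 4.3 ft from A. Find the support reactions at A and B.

Moments about A: B_y·12.8 − 30·sin69°·3.2 − 10·7.4 − 35·5.4 − 25·9.3 − 30·4.3 = 0 → B_y = 714.124/12.8 = 55.7909 ≈ 55.79 kip.
ΣF_y = 0: A_y + 55.7909 − 30·sin69° − 10 − 35 − 25 − 30 = 0 → A_y = 72.22 kip.
ΣF_x = 0: A_x + 30·cos69° = 0 → A_x = -10.75 kip.

A_x = -10.75 kip, A_y = 72.22 kip, B_y = 55.79 kip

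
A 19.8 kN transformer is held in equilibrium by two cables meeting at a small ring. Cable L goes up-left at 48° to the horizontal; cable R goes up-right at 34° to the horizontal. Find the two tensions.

T_L = 16.58 kN, T_R = 13.38 kN

ΣF_x = 0: −T_L·cos48° + T_R·cos34° = 0 → T_R = 0.807117·T_L.
ΣF_y = 0: T_L·sin48° + T_R·sin34° = 19.8.
Substitute: T_L·(0.743145 + 0.807117·0.559193) = 19.8 → T_L = 16.5763 ≈ 16.58 kN.
Then T_R = 0.807117 × 16.5763 = 13.38 kN.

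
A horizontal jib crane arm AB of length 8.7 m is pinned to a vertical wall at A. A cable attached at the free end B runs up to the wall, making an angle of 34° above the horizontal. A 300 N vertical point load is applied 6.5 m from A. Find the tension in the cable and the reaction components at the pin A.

T = 400.8 N, A_x = 332.3 N, A_y = 75.86 N

ΣM about A: T·sin34°·8.7 − 300·6.5 = 0 → T = 1950/(8.7·0.559193) = 400.824 ≈ 400.8 N.
ΣF_x = 0: A_x − T·cos34° = 0 → A_x = 400.824 × 0.829038 = 332.3 N.
ΣF_y = 0: A_y + T·sin34° − 300 = 0 → A_y = 300 − 400.824 × 0.559193 = 75.86 N.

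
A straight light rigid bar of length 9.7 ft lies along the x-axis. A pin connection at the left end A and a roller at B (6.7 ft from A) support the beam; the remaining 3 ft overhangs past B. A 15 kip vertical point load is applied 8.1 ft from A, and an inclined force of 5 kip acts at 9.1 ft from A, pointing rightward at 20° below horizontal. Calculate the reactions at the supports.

Moments about A: B_y·6.7 − 15·8.1 − 5·sin20°·9.1 = 0 → B_y = 137.062/6.7 = 20.457 ≈ 20.46 kip.
ΣF_y = 0: A_y + 20.457 − 15 − 5·sin20° = 0 → A_y = -3.747 kip.
ΣF_x = 0: A_x + 5·cos20° = 0 → A_x = -4.698 kip.

A_x = -4.698 kip, A_y = -3.747 kip, B_y = 20.46 kip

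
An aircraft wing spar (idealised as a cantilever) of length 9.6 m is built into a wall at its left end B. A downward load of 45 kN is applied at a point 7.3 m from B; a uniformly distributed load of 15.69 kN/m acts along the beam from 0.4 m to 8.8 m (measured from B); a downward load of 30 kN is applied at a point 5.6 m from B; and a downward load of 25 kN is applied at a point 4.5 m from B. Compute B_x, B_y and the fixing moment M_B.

B_x = 0, B_y = 231.8 kN, M_B = 1215 kN·m

Resultant of the distributed load: 15.69 × 8.4 = 131.796 kN at 4.6 m from B.
ΣF_x = 0: B_x = 0.
ΣF_y = 0: B_y − 45 − 15.69·8.4 − 30 − 25 = 0 → B_y = 231.8 kN.
ΣM about B: M_B − 45·7.3 − (15.69·8.4)·4.6 − 30·5.6 − 25·4.5 = 0 → M_B = 1215 kN·m.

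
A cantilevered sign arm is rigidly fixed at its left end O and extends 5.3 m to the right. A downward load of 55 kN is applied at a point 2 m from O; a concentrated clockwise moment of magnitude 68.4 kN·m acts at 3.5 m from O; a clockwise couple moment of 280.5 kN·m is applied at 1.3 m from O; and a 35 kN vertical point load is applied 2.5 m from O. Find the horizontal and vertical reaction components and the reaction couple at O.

ΣF_x = 0: O_x = 0.
ΣF_y = 0: O_y − 55 − 35 = 0 → O_y = 90.00 kN.
ΣM about O: M_O − 55·2 − 68.4 − 280.5 − 35·2.5 = 0 → M_O = 546.4 kN·m.

O_x = 0, O_y = 90.00 kN, M_O = 546.4 kN·m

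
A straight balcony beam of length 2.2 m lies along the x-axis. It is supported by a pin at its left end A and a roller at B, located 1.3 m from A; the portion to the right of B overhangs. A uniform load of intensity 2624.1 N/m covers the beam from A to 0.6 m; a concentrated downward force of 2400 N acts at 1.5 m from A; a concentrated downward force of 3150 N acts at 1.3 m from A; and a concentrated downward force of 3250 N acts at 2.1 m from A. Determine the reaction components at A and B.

Resultant of the distributed load: 2624.1 × 0.6 = 1574.46 N at 0.3 m from A.
ΣM about A: B_y·1.3 − (2624.1·0.6)·0.3 − 2400·1.5 − 3150·1.3 − 3250·2.1 = 0 → B_y = 14992.338/1.3 = 11532.6 ≈ 11530 N.
ΣF_y = 0: A_y + 11532.6 − 2624.1·0.6 − 2400 − 3150 − 3250 = 0 → A_y = -1158 N.
ΣF_x = 0: no horizontal applied forces, so A_x = 0.

A_x = 0, A_y = -1158 N, B_y = 11530 N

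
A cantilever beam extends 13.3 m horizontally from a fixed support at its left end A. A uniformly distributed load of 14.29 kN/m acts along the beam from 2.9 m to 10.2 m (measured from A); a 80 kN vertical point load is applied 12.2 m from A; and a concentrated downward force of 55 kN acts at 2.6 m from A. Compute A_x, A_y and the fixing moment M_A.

A_x = 0, A_y = 239.3 kN, M_A = 1802 kN·m

Resultant of the distributed load: 14.29 × 7.3 = 104.317 kN at 6.55 m from A.
ΣF_x = 0: A_x = 0.
ΣF_y = 0: A_y − 14.29·7.3 − 80 − 55 = 0 → A_y = 239.3 kN.
ΣM about A: M_A − (14.29·7.3)·6.55 − 80·12.2 − 55·2.6 = 0 → M_A = 1802 kN·m.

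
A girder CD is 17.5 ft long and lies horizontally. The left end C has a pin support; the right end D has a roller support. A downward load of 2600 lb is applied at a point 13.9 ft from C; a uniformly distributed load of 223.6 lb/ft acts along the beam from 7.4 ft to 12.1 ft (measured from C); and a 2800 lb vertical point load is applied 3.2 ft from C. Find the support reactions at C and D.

C_x = 0, C_y = 3288 lb, D_y = 3163 lb

Resultant of the distributed load: 223.6 × 4.7 = 1050.92 lb at 9.75 ft from C.
Moments about C: D_y·17.5 − 2600·13.9 − (223.6·4.7)·9.75 − 2800·3.2 = 0 → D_y = 55346.47/17.5 = 3162.66 ≈ 3163 lb.
ΣF_y = 0: C_y + 3162.66 − 2600 − 223.6·4.7 − 2800 = 0 → C_y = 3288 lb.
ΣF_x = 0: no horizontal applied forces, so C_x = 0.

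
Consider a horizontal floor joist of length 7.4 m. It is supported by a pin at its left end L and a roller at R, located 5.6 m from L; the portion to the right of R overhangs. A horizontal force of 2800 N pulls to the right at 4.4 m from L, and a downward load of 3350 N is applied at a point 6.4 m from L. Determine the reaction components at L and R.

L_x = -2800 N, L_y = -478.6 N, R_y = 3829 N

Moments about L: R_y·5.6 − 3350·6.4 = 0 → R_y = 21440/5.6 = 3828.57 ≈ 3829 N.
ΣF_y = 0: L_y + 3828.57 − 3350 = 0 → L_y = -478.6 N.
ΣF_x = 0: L_x + 2800 = 0 → L_x = -2800 N.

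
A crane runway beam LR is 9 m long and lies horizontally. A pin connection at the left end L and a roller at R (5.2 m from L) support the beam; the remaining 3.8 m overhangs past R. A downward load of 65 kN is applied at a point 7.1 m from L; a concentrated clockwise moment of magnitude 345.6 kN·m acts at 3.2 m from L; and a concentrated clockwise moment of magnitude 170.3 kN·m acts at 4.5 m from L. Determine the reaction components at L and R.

L_x = 0, L_y = -123.0 kN, R_y = 188.0 kN

ΣM about L: R_y·5.2 − 65·7.1 − 345.6 − 170.3 = 0 → R_y = 977.4/5.2 = 187.962 ≈ 188.0 kN.
ΣF_y = 0: L_y + 187.962 − 65 = 0 → L_y = -123.0 kN.
ΣF_x = 0: no horizontal applied forces, so L_x = 0.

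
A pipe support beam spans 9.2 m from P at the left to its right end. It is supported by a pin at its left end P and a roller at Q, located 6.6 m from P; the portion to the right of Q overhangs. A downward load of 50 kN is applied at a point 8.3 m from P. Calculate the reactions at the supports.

P_x = 0, P_y = -12.88 kN, Q_y = 62.88 kN

ΣM about P: Q_y·6.6 − 50·8.3 = 0 → Q_y = 415/6.6 = 62.8788 ≈ 62.88 kN.
ΣF_y = 0: P_y + 62.8788 − 50 = 0 → P_y = -12.88 kN.
ΣF_x = 0: no horizontal applied forces, so P_x = 0.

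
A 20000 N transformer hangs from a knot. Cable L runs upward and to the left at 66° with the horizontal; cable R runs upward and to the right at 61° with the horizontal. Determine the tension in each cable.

ΣF_x = 0: −T_L·cos66° + T_R·cos61° = 0 → T_R = 0.838962·T_L.
ΣF_y = 0: T_L·sin66° + T_R·sin61° = 20000.
Substitute: T_L·(0.913545 + 0.838962·0.87462) = 20000 → T_L = 12140.9 ≈ 12140 N.
Then T_R = 0.838962 × 12140.9 = 10190 N.

T_L = 12140 N, T_R = 10190 N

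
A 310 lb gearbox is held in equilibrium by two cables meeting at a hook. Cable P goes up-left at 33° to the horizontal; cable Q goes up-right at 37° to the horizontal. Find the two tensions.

T_P = 263.5 lb, T_Q = 276.7 lb

ΣF_x = 0: −T_P·cos33° + T_Q·cos37° = 0 → T_Q = 1.05013·T_P.
ΣF_y = 0: T_P·sin33° + T_Q·sin37° = 310.
Substitute: T_P·(0.544639 + 1.05013·0.601815) = 310 → T_P = 263.466 ≈ 263.5 lb.
Then T_Q = 1.05013 × 263.466 = 276.7 lb.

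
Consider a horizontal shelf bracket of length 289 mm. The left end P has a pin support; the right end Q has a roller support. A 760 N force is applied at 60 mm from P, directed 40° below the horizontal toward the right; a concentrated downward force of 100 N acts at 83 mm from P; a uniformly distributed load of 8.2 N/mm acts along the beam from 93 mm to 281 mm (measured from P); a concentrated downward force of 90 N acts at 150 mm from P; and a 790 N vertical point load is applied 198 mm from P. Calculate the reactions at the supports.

Resultant of the distributed load: 8.2 × 188 = 1541.6 N at 187 mm from P.
Taking moments about P: Q_y·289 − 760·sin40°·60 − 100·83 − (8.2·188)·187 − 90·150 − 790·198 = 0 → Q_y = 495810/289 = 1715.61 ≈ 1716 N.
ΣF_y = 0: P_y + 1715.61 − 760·sin40° − 100 − 8.2·188 − 90 − 790 = 0 → P_y = 1295 N.
ΣF_x = 0: P_x + 760·cos40° = 0 → P_x = -582.2 N.

P_x = -582.2 N, P_y = 1295 N, Q_y = 1716 N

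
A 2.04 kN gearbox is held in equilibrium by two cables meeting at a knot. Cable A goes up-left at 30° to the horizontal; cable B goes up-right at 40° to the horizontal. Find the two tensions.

ΣF_x = 0: −T_A·cos30° + T_B·cos40° = 0 → T_B = 1.13052·T_A.
ΣF_y = 0: T_A·sin30° + T_B·sin40° = 2.04.
Substitute: T_A·(0.5 + 1.13052·0.642788) = 2.04 → T_A = 1.66302 ≈ 1.663 kN.
Then T_B = 1.13052 × 1.66302 = 1.880 kN.

T_A = 1.663 kN, T_B = 1.880 kN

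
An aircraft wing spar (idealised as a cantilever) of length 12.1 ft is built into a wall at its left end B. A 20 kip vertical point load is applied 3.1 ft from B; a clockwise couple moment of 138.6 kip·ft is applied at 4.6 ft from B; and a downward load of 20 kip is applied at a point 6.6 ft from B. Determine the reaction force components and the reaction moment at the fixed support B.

ΣF_x = 0: B_x = 0.
ΣF_y = 0: B_y − 20 − 20 = 0 → B_y = 40.00 kip.
ΣM about B: M_B − 20·3.1 − 138.6 − 20·6.6 = 0 → M_B = 332.6 kip·ft.

B_x = 0, B_y = 40.00 kip, M_B = 332.6 kip·ft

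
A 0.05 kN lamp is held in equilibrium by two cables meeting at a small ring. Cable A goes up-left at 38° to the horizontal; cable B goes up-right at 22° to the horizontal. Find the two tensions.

T_A = 0.05353 kN, T_B = 0.04550 kN

ΣF_x = 0: −T_A·cos38° + T_B·cos22° = 0 → T_B = 0.849897·T_A.
ΣF_y = 0: T_A·sin38° + T_B·sin22° = 0.05.
Substitute: T_A·(0.615661 + 0.849897·0.374607) = 0.05 → T_A = 0.053531 ≈ 0.05353 kN.
Then T_B = 0.849897 × 0.053531 = 0.04550 kN.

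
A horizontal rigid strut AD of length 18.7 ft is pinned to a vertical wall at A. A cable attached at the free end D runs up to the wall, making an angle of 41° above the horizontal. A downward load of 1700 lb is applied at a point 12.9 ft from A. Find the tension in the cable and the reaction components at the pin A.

ΣM about A: T·sin41°·18.7 − 1700·12.9 = 0 → T = 21930/(18.7·0.656059) = 1787.53 ≈ 1788 lb.
ΣF_x = 0: A_x − T·cos41° = 0 → A_x = 1787.53 × 0.75471 = 1349 lb.
ΣF_y = 0: A_y + T·sin41° − 1700 = 0 → A_y = 1700 − 1787.53 × 0.656059 = 527.3 lb.

T = 1788 lb, A_x = 1349 lb, A_y = 527.3 lb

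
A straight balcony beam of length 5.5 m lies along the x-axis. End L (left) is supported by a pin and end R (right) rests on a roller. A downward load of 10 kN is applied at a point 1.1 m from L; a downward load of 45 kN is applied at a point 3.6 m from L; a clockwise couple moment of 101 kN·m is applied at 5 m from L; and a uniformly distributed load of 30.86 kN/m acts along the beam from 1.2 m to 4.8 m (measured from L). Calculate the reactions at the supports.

Resultant of the distributed load: 30.86 × 3.6 = 111.096 kN at 3 m from L.
ΣM about L: R_y·5.5 − 10·1.1 − 45·3.6 − 101 − (30.86·3.6)·3 = 0 → R_y = 607.288/5.5 = 110.416 ≈ 110.4 kN.
ΣF_y = 0: L_y + 110.416 − 10 − 45 − 30.86·3.6 = 0 → L_y = 55.68 kN.
ΣF_x = 0: no horizontal applied forces, so L_x = 0.

L_x = 0, L_y = 55.68 kN, R_y = 110.4 kN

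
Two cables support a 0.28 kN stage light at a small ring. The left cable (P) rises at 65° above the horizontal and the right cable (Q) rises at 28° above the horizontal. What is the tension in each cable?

T_P = 0.2476 kN, T_Q = 0.1185 kN

ΣF_x = 0: −T_P·cos65° + T_Q·cos28° = 0 → T_Q = 0.478645·T_P.
ΣF_y = 0: T_P·sin65° + T_Q·sin28° = 0.28.
Substitute: T_P·(0.906308 + 0.478645·0.469472) = 0.28 → T_P = 0.247564 ≈ 0.2476 kN.
Then T_Q = 0.478645 × 0.247564 = 0.1185 kN.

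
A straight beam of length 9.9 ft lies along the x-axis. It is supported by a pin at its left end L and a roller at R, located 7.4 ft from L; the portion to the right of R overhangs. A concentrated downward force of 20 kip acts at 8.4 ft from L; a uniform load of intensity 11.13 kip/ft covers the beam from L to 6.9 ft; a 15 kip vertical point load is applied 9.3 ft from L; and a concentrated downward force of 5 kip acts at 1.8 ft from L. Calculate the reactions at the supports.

Resultant of the distributed load: 11.13 × 6.9 = 76.797 kip at 3.45 ft from L.
Moments about L: R_y·7.4 − 20·8.4 − (11.13·6.9)·3.45 − 15·9.3 − 5·1.8 = 0 → R_y = 581.44965/7.4 = 78.5743 ≈ 78.57 kip.
ΣF_y = 0: L_y + 78.5743 − 20 − 11.13·6.9 − 15 − 5 = 0 → L_y = 38.22 kip.
ΣF_x = 0: no horizontal applied forces, so L_x = 0.

L_x = 0, L_y = 38.22 kip, R_y = 78.57 kip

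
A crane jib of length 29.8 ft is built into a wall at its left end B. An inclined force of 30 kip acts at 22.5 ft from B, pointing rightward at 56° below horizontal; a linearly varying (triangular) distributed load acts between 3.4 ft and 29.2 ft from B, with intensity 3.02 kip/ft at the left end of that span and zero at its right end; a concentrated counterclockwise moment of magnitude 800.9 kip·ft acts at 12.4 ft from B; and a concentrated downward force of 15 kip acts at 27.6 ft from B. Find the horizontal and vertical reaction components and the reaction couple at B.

B_x = -16.78 kip, B_y = 78.83 kip, M_B = 640.2 kip·ft

Resultant of the triangular load: ½ × 3.02 × 25.8 = 38.958 kip, acting at 12 ft from B (one-third of the span from the peak).
ΣF_x = 0: B_x + 30·cos56° = 0 → B_x = -16.78 kip.
ΣF_y = 0: B_y − 30·sin56° − ½·3.02·25.8 − 15 = 0 → B_y = 78.83 kip.
ΣM about B: M_B − 30·sin56°·22.5 − (½·3.02·25.8)·12 + 800.9 − 15·27.6 = 0 → M_B = 640.2 kip·ft.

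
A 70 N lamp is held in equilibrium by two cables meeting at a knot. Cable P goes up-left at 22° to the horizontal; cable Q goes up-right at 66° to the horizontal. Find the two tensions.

ΣF_x = 0: −T_P·cos22° + T_Q·cos66° = 0 → T_Q = 2.27957·T_P.
ΣF_y = 0: T_P·sin22° + T_Q·sin66° = 70.
Substitute: T_P·(0.374607 + 2.27957·0.913545) = 70 → T_P = 28.4889 ≈ 28.49 N.
Then T_Q = 2.27957 × 28.4889 = 64.94 N.

T_P = 28.49 N, T_Q = 64.94 N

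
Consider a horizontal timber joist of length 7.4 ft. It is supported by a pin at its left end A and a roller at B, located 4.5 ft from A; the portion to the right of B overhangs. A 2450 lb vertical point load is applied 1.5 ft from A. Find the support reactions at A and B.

A_x = 0, A_y = 1633 lb, B_y = 816.7 lb

Taking moments about A: B_y·4.5 − 2450·1.5 = 0 → B_y = 3675/4.5 = 816.667 ≈ 816.7 lb.
ΣF_y = 0: A_y + 816.667 − 2450 = 0 → A_y = 1633 lb.
ΣF_x = 0: no horizontal applied forces, so A_x = 0.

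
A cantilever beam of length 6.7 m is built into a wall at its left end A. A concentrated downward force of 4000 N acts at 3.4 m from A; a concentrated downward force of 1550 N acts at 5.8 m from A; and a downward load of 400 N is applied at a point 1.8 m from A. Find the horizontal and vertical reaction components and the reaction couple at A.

A_x = 0, A_y = 5950 N, M_A = 23310 N·m

ΣF_x = 0: A_x = 0.
ΣF_y = 0: A_y − 4000 − 1550 − 400 = 0 → A_y = 5950 N.
ΣM about A: M_A − 4000·3.4 − 1550·5.8 − 400·1.8 = 0 → M_A = 23310 N·m.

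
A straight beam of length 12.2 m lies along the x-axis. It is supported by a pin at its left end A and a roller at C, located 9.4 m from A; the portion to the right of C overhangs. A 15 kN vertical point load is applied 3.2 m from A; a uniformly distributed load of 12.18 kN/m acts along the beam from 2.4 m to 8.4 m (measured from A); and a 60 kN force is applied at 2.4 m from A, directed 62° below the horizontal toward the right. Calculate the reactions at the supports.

Resultant of the distributed load: 12.18 × 6 = 73.08 kN at 5.4 m from A.
Taking moments about A: C_y·9.4 − 15·3.2 − (12.18·6)·5.4 − 60·sin62°·2.4 = 0 → C_y = 569.776/9.4 = 60.6145 ≈ 60.61 kN.
ΣF_y = 0: A_y + 60.6145 − 15 − 12.18·6 − 60·sin62° = 0 → A_y = 80.44 kN.
ΣF_x = 0: A_x + 60·cos62° = 0 → A_x = -28.17 kN.

A_x = -28.17 kN, A_y = 80.44 kN, C_y = 60.61 kN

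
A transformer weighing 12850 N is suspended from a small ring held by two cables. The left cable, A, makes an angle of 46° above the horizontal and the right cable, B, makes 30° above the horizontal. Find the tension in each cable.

ΣF_x = 0: −T_A·cos46° + T_B·cos30° = 0 → T_B = 0.802122·T_A.
ΣF_y = 0: T_A·sin46° + T_B·sin30° = 12850.
Substitute: T_A·(0.71934 + 0.802122·0.5) = 12850 → T_A = 11469.1 ≈ 11470 N.
Then T_B = 0.802122 × 11469.1 = 9200 N.

T_A = 11470 N, T_B = 9200 N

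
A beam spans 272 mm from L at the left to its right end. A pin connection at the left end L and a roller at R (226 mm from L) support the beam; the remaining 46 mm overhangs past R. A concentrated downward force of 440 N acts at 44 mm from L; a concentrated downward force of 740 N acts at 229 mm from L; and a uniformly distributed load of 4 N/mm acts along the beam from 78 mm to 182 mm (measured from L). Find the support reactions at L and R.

Resultant of the distributed load: 4 × 104 = 416 N at 130 mm from L.
Taking moments about L: R_y·226 − 440·44 − 740·229 − (4·104)·130 = 0 → R_y = 242900/226 = 1074.78 ≈ 1075 N.
ΣF_y = 0: L_y + 1074.78 − 440 − 740 − 4·104 = 0 → L_y = 521.2 N.
ΣF_x = 0: no horizontal applied forces, so L_x = 0.

L_x = 0, L_y = 521.2 N, R_y = 1075 N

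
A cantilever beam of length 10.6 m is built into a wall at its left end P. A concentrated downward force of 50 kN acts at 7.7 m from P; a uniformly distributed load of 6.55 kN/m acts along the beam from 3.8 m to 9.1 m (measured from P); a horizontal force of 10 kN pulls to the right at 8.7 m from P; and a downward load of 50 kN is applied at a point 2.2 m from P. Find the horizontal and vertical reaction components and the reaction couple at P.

Resultant of the distributed load: 6.55 × 5.3 = 34.715 kN at 6.45 m from P.
ΣF_x = 0: P_x + 10 = 0 → P_x = -10.00 kN.
ΣF_y = 0: P_y − 50 − 6.55·5.3 − 50 = 0 → P_y = 134.7 kN.
ΣM about P: M_P − 50·7.7 − (6.55·5.3)·6.45 − 50·2.2 = 0 → M_P = 718.9 kN·m.

P_x = -10.00 kN, P_y = 134.7 kN, M_P = 718.9 kN·m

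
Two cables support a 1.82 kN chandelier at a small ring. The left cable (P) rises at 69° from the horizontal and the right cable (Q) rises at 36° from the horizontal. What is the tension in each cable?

ΣF_x = 0: −T_P·cos69° + T_Q·cos36° = 0 → T_Q = 0.442967·T_P.
ΣF_y = 0: T_P·sin69° + T_Q·sin36° = 1.82.
Substitute: T_P·(0.93358 + 0.442967·0.587785) = 1.82 → T_P = 1.52435 ≈ 1.524 kN.
Then T_Q = 0.442967 × 1.52435 = 0.6752 kN.

T_P = 1.524 kN, T_Q = 0.6752 kN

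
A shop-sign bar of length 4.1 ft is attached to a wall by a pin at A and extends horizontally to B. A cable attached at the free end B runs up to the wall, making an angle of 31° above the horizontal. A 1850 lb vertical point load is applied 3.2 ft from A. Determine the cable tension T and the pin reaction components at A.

ΣM about A: T·sin31°·4.1 − 1850·3.2 = 0 → T = 5920/(4.1·0.515038) = 2803.49 ≈ 2803 lb.
ΣF_x = 0: A_x − T·cos31° = 0 → A_x = 2803.49 × 0.857167 = 2403 lb.
ΣF_y = 0: A_y + T·sin31° − 1850 = 0 → A_y = 1850 − 2803.49 × 0.515038 = 406.1 lb.

T = 2803 lb, A_x = 2403 lb, A_y = 406.1 lb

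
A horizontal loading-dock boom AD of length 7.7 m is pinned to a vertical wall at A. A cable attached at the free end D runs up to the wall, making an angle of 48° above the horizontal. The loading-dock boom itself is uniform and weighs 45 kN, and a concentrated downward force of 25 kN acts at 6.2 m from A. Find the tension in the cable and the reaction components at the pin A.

ΣM about A: T·sin48°·7.7 − 45·3.85 − 25·6.2 = 0 → T = 328.25/(7.7·0.743145) = 57.3641 ≈ 57.36 kN.
ΣF_x = 0: A_x − T·cos48° = 0 → A_x = 57.3641 × 0.669131 = 38.38 kN.
ΣF_y = 0: A_y + T·sin48° − 45 − 25 = 0 → A_y = 70 − 57.3641 × 0.743145 = 27.37 kN.

T = 57.36 kN, A_x = 38.38 kN, A_y = 27.37 kN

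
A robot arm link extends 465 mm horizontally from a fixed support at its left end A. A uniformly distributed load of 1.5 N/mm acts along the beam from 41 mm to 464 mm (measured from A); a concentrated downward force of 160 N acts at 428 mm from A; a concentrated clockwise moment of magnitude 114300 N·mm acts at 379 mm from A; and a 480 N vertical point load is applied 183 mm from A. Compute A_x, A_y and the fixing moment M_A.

A_x = 0, A_y = 1274 N, M_A = 430800 N·mm

Resultant of the distributed load: 1.5 × 423 = 634.5 N at 252.5 mm from A.
ΣF_x = 0: A_x = 0.
ΣF_y = 0: A_y − 1.5·423 − 160 − 480 = 0 → A_y = 1274 N.
ΣM about A: M_A − (1.5·423)·252.5 − 160·428 − 114300 − 480·183 = 0 → M_A = 430800 N·mm.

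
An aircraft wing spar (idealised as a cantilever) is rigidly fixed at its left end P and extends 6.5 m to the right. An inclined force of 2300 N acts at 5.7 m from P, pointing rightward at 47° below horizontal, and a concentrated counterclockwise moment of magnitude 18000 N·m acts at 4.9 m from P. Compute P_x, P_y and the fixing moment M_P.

ΣF_x = 0: P_x + 2300·cos47° = 0 → P_x = -1569 N.
ΣF_y = 0: P_y − 2300·sin47° = 0 → P_y = 1682 N.
ΣM about P: M_P − 2300·sin47°·5.7 + 18000 = 0 → M_P = -8412 N·m.

P_x = -1569 N, P_y = 1682 N, M_P = -8412 N·m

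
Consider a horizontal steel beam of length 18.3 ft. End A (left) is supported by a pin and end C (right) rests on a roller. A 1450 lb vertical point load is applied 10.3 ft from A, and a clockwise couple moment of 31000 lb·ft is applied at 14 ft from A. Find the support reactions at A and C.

ΣM about A: C_y·18.3 − 1450·10.3 − 31000 = 0 → C_y = 45935/18.3 = 2510.11 ≈ 2510 lb.
ΣF_y = 0: A_y + 2510.11 − 1450 = 0 → A_y = -1060 lb.
ΣF_x = 0: no horizontal applied forces, so A_x = 0.

A_x = 0, A_y = -1060 lb, C_y = 2510 lb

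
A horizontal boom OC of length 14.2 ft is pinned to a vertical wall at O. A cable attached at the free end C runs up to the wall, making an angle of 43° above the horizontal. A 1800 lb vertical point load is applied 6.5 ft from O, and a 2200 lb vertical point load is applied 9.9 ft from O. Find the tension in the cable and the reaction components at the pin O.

ΣM about O: T·sin43°·14.2 − 1800·6.5 − 2200·9.9 = 0 → T = 33480/(14.2·0.681998) = 3457.12 ≈ 3457 lb.
ΣF_x = 0: O_x − T·cos43° = 0 → O_x = 3457.12 × 0.731354 = 2528 lb.
ΣF_y = 0: O_y + T·sin43° − 1800 − 2200 = 0 → O_y = 4000 − 3457.12 × 0.681998 = 1642 lb.

T = 3457 lb, O_x = 2528 lb, O_y = 1642 lb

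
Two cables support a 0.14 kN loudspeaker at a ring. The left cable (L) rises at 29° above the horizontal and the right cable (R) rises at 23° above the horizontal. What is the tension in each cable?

T_L = 0.1635 kN, T_R = 0.1554 kN

ΣF_x = 0: −T_L·cos29° + T_R·cos23° = 0 → T_R = 0.950152·T_L.
ΣF_y = 0: T_L·sin29° + T_R·sin23° = 0.14.
Substitute: T_L·(0.48481 + 0.950152·0.390731) = 0.14 → T_L = 0.163539 ≈ 0.1635 kN.
Then T_R = 0.950152 × 0.163539 = 0.1554 kN.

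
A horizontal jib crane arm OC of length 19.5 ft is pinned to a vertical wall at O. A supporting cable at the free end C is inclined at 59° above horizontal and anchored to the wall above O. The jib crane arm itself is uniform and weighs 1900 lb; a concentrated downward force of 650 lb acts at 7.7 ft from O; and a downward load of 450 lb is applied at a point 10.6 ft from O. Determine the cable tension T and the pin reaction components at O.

ΣM about O: T·sin59°·19.5 − 1900·9.75 − 650·7.7 − 450·10.6 = 0 → T = 28300/(19.5·0.857167) = 1693.11 ≈ 1693 lb.
ΣF_x = 0: O_x − T·cos59° = 0 → O_x = 1693.11 × 0.515038 = 872.0 lb.
ΣF_y = 0: O_y + T·sin59° − 1900 − 650 − 450 = 0 → O_y = 3000 − 1693.11 × 0.857167 = 1549 lb.

T = 1693 lb, O_x = 872.0 lb, O_y = 1549 lb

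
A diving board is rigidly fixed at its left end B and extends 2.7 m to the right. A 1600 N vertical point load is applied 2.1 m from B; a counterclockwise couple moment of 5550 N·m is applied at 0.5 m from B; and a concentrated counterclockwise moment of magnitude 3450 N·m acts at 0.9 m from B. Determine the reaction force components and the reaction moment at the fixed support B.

B_x = 0, B_y = 1600 N, M_B = -5640 N·m

ΣF_x = 0: B_x = 0.
ΣF_y = 0: B_y − 1600 = 0 → B_y = 1600 N.
ΣM about B: M_B − 1600·2.1 + 5550 + 3450 = 0 → M_B = -5640 N·m.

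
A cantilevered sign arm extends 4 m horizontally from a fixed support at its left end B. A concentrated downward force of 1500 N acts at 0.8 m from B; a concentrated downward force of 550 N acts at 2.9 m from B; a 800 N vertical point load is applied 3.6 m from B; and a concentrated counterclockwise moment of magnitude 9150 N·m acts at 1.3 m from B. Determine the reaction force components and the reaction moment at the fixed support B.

B_x = 0, B_y = 2850 N, M_B = -3475 N·m

ΣF_x = 0: B_x = 0.
ΣF_y = 0: B_y − 1500 − 550 − 800 = 0 → B_y = 2850 N.
ΣM about B: M_B − 1500·0.8 − 550·2.9 − 800·3.6 + 9150 = 0 → M_B = -3475 N·m.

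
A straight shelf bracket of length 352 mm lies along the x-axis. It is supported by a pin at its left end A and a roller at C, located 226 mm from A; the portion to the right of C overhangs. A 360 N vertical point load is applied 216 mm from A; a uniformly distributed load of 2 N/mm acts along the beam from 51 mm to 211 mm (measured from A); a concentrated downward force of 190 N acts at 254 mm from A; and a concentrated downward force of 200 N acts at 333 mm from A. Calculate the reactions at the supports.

A_x = 0, A_y = 32.21 N, C_y = 1038 N

Resultant of the distributed load: 2 × 160 = 320 N at 131 mm from A.
Moments about A: C_y·226 − 360·216 − (2·160)·131 − 190·254 − 200·333 = 0 → C_y = 234540/226 = 1037.79 ≈ 1038 N.
ΣF_y = 0: A_y + 1037.79 − 360 − 2·160 − 190 − 200 = 0 → A_y = 32.21 N.
ΣF_x = 0: no horizontal applied forces, so A_x = 0.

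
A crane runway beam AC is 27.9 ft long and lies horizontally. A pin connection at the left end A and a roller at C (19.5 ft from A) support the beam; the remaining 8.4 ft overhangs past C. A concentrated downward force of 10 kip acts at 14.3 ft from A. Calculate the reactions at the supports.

ΣM about A: C_y·19.5 − 10·14.3 = 0 → C_y = 143/19.5 = 7.33333 ≈ 7.333 kip.
ΣF_y = 0: A_y + 7.33333 − 10 = 0 → A_y = 2.667 kip.
ΣF_x = 0: no horizontal applied forces, so A_x = 0.

A_x = 0, A_y = 2.667 kip, C_y = 7.333 kip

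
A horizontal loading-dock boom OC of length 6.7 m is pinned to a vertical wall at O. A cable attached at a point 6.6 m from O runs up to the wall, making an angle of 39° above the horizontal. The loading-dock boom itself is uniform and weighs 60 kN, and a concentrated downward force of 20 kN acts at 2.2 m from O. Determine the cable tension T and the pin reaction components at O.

ΣM about O: T·sin39°·6.6 − 60·3.35 − 20·2.2 = 0 → T = 245/(6.6·0.62932) = 58.9862 ≈ 58.99 kN.
ΣF_x = 0: O_x − T·cos39° = 0 → O_x = 58.9862 × 0.777146 = 45.84 kN.
ΣF_y = 0: O_y + T·sin39° − 60 − 20 = 0 → O_y = 80 − 58.9862 × 0.62932 = 42.88 kN.

T = 58.99 kN, O_x = 45.84 kN, O_y = 42.88 kN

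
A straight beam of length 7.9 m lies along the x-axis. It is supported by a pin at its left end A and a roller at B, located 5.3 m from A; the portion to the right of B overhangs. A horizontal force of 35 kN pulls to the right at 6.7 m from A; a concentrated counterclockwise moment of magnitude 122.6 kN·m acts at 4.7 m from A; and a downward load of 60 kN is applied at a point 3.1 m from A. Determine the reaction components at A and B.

A_x = -35.00 kN, A_y = 48.04 kN, B_y = 11.96 kN

ΣM about A: B_y·5.3 + 122.6 − 60·3.1 = 0 → B_y = 63.4/5.3 = 11.9623 ≈ 11.96 kN.
ΣF_y = 0: A_y + 11.9623 − 60 = 0 → A_y = 48.04 kN.
ΣF_x = 0: A_x + 35 = 0 → A_x = -35.00 kN.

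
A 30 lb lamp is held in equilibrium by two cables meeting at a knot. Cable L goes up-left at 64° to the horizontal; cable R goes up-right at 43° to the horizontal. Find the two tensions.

ΣF_x = 0: −T_L·cos64° + T_R·cos43° = 0 → T_R = 0.599397·T_L.
ΣF_y = 0: T_L·sin64° + T_R·sin43° = 30.
Substitute: T_L·(0.898794 + 0.599397·0.681998) = 30 → T_L = 22.9431 ≈ 22.94 lb.
Then T_R = 0.599397 × 22.9431 = 13.75 lb.

T_L = 22.94 lb, T_R = 13.75 lb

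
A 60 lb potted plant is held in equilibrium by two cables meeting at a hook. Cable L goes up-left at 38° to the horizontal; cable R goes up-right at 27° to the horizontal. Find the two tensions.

ΣF_x = 0: −T_L·cos38° + T_R·cos27° = 0 → T_R = 0.884405·T_L.
ΣF_y = 0: T_L·sin38° + T_R·sin27° = 60.
Substitute: T_L·(0.615661 + 0.884405·0.45399) = 60 → T_L = 58.9871 ≈ 58.99 lb.
Then T_R = 0.884405 × 58.9871 = 52.17 lb.

T_L = 58.99 lb, T_R = 52.17 lb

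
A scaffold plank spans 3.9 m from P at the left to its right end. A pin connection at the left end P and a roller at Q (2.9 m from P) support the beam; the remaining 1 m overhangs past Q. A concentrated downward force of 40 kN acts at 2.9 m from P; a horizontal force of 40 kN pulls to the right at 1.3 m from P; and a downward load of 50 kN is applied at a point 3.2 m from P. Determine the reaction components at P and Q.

Taking moments about P: Q_y·2.9 − 40·2.9 − 50·3.2 = 0 → Q_y = 276/2.9 = 95.1724 ≈ 95.17 kN.
ΣF_y = 0: P_y + 95.1724 − 40 − 50 = 0 → P_y = -5.172 kN.
ΣF_x = 0: P_x + 40 = 0 → P_x = -40.00 kN.

P_x = -40.00 kN, P_y = -5.172 kN, Q_y = 95.17 kN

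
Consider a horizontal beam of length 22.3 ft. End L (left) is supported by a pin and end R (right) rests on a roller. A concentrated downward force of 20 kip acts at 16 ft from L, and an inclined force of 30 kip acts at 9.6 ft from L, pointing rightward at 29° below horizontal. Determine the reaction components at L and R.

L_x = -26.24 kip, L_y = 13.93 kip, R_y = 20.61 kip

ΣM about L: R_y·22.3 − 20·16 − 30·sin29°·9.6 = 0 → R_y = 459.625/22.3 = 20.611 ≈ 20.61 kip.
ΣF_y = 0: L_y + 20.611 − 20 − 30·sin29° = 0 → L_y = 13.93 kip.
ΣF_x = 0: L_x + 30·cos29° = 0 → L_x = -26.24 kip.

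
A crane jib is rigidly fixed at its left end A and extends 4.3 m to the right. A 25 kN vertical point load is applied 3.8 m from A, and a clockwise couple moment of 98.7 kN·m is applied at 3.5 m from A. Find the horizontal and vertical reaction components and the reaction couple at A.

A_x = 0, A_y = 25.00 kN, M_A = 193.7 kN·m

ΣF_x = 0: A_x = 0.
ΣF_y = 0: A_y − 25 = 0 → A_y = 25.00 kN.
ΣM about A: M_A − 25·3.8 − 98.7 = 0 → M_A = 193.7 kN·m.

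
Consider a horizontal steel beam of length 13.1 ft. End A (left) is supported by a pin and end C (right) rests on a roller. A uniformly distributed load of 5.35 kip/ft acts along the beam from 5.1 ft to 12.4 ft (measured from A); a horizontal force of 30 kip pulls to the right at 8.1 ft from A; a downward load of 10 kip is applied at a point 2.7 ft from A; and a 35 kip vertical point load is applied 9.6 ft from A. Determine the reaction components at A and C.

Resultant of the distributed load: 5.35 × 7.3 = 39.055 kip at 8.75 ft from A.
ΣM about A: C_y·13.1 − (5.35·7.3)·8.75 − 10·2.7 − 35·9.6 = 0 → C_y = 704.73125/13.1 = 53.7963 ≈ 53.80 kip.
ΣF_y = 0: A_y + 53.7963 − 5.35·7.3 − 10 − 35 = 0 → A_y = 30.26 kip.
ΣF_x = 0: A_x + 30 = 0 → A_x = -30.00 kip.

A_x = -30.00 kip, A_y = 30.26 kip, C_y = 53.80 kip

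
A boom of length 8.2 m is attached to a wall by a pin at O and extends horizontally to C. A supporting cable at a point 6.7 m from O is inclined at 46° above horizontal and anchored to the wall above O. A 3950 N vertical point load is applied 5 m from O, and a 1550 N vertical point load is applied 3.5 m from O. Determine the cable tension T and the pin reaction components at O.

T = 5223 N, O_x = 3629 N, O_y = 1743 N

ΣM about O: T·sin46°·6.7 − 3950·5 − 1550·3.5 = 0 → T = 25175/(6.7·0.71934) = 5223.49 ≈ 5223 N.
ΣF_x = 0: O_x − T·cos46° = 0 → O_x = 5223.49 × 0.694658 = 3629 N.
ΣF_y = 0: O_y + T·sin46° − 3950 − 1550 = 0 → O_y = 5500 − 5223.49 × 0.71934 = 1743 N.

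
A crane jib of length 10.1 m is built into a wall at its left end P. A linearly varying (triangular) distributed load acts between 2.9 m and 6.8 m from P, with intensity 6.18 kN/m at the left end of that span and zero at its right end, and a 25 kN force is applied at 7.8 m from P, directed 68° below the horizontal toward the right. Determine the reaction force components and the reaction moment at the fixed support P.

P_x = -9.365 kN, P_y = 35.23 kN, M_P = 231.4 kN·m

Resultant of the triangular load: ½ × 6.18 × 3.9 = 12.051 kN, acting at 4.2 m from P (one-third of the span from the peak).
ΣF_x = 0: P_x + 25·cos68° = 0 → P_x = -9.365 kN.
ΣF_y = 0: P_y − ½·6.18·3.9 − 25·sin68° = 0 → P_y = 35.23 kN.
ΣM about P: M_P − (½·6.18·3.9)·4.2 − 25·sin68°·7.8 = 0 → M_P = 231.4 kN·m.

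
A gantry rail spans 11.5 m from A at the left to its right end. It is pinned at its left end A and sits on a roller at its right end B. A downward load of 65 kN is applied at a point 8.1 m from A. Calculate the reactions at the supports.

ΣM about A: B_y·11.5 − 65·8.1 = 0 → B_y = 526.5/11.5 = 45.7826 ≈ 45.78 kN.
ΣF_y = 0: A_y + 45.7826 − 65 = 0 → A_y = 19.22 kN.
ΣF_x = 0: no horizontal applied forces, so A_x = 0.

A_x = 0, A_y = 19.22 kN, B_y = 45.78 kN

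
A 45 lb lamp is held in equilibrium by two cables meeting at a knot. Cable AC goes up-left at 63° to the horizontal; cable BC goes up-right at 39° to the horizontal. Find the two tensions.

ΣF_x = 0: −T_AC·cos63° + T_BC·cos39° = 0 → T_BC = 0.584177·T_AC.
ΣF_y = 0: T_AC·sin63° + T_BC·sin39° = 45.
Substitute: T_AC·(0.891007 + 0.584177·0.62932) = 45 → T_AC = 35.7528 ≈ 35.75 lb.
Then T_BC = 0.584177 × 35.7528 = 20.89 lb.

T_AC = 35.75 lb, T_BC = 20.89 lb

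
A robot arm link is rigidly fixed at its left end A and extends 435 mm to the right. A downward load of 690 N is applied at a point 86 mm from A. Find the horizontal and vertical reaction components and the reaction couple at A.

ΣF_x = 0: A_x = 0.
ΣF_y = 0: A_y − 690 = 0 → A_y = 690.0 N.
ΣM about A: M_A − 690·86 = 0 → M_A = 59340 N·mm.

A_x = 0, A_y = 690.0 N, M_A = 59340 N·mm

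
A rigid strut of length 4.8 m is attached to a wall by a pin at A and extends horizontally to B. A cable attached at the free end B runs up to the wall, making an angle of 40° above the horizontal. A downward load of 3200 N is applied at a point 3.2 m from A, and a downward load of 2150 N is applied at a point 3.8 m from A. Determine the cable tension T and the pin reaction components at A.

ΣM about A: T·sin40°·4.8 − 3200·3.2 − 2150·3.8 = 0 → T = 18410/(4.8·0.642788) = 5966.85 ≈ 5967 N.
ΣF_x = 0: A_x − T·cos40° = 0 → A_x = 5966.85 × 0.766044 = 4571 N.
ΣF_y = 0: A_y + T·sin40° − 3200 − 2150 = 0 → A_y = 5350 − 5966.85 × 0.642788 = 1515 N.

T = 5967 N, A_x = 4571 N, A_y = 1515 N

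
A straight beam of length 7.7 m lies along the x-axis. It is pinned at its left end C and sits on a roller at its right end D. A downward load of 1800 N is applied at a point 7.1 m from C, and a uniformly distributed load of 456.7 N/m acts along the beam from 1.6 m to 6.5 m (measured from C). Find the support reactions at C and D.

Resultant of the distributed load: 456.7 × 4.9 = 2237.83 N at 4.05 m from C.
Taking moments about C: D_y·7.7 − 1800·7.1 − (456.7·4.9)·4.05 = 0 → D_y = 21843.2115/7.7 = 2836.78 ≈ 2837 N.
ΣF_y = 0: C_y + 2836.78 − 1800 − 456.7·4.9 = 0 → C_y = 1201 N.
ΣF_x = 0: no horizontal applied forces, so C_x = 0.

C_x = 0, C_y = 1201 N, D_y = 2837 N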